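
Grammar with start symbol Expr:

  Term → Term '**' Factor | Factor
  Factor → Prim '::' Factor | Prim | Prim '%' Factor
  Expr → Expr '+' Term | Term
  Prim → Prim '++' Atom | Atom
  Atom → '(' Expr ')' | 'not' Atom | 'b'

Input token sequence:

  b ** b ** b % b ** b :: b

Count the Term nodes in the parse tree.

[Expr [Term [Term [Term [Term [Factor [Prim [Atom b]]]] ** [Factor [Prim [Atom b]]]] ** [Factor [Prim [Atom b]] % [Factor [Prim [Atom b]]]]] ** [Factor [Prim [Atom b]] :: [Factor [Prim [Atom b]]]]]]

4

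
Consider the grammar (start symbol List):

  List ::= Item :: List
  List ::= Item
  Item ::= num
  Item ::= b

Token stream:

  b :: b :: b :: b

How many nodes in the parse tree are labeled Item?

4

[List [Item b] :: [List [Item b] :: [List [Item b] :: [List [Item b]]]]]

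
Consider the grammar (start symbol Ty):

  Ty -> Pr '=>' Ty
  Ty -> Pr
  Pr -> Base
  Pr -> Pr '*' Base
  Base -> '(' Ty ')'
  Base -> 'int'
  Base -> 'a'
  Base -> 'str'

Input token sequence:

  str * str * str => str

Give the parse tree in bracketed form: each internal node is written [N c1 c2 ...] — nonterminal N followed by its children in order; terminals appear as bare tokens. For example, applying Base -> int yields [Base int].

[Ty [Pr [Pr [Pr [Base str]] * [Base str]] * [Base str]] => [Ty [Pr [Base str]]]]

Ty
Pr => Ty
Pr * Base => Ty
Pr * Base * Base => Ty
Base * Base * Base => Ty
str * Base * Base => Ty
str * str * Base => Ty
str * str * str => Ty
str * str * str => Pr
str * str * str => Base
str * str * str => str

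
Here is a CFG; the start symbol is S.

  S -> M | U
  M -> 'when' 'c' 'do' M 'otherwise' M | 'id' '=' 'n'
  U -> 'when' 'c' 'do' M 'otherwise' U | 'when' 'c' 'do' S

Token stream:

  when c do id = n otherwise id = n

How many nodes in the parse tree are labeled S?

[S [M when c do [M id = n] otherwise [M id = n]]]

1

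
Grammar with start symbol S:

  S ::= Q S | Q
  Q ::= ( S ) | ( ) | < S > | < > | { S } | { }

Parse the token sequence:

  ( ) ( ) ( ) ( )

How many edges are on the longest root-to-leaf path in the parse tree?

[S [Q ( )] [S [Q ( )] [S [Q ( )] [S [Q ( )]]]]]

5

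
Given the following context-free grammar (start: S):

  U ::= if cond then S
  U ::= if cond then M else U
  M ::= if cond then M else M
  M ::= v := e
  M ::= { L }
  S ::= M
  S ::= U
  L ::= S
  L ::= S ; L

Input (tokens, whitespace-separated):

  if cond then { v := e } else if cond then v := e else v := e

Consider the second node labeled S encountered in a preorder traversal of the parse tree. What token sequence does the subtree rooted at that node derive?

[S [M if cond then [M { [L [S [M v := e]]] }] else [M if cond then [M v := e] else [M v := e]]]]

v := e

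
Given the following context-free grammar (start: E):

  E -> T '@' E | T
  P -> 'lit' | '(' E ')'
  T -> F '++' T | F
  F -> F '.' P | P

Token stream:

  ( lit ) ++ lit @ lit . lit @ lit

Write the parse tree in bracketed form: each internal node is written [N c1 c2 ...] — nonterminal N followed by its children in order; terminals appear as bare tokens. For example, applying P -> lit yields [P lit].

E
T @ E
F ++ T @ E
P ++ T @ E
( E ) ++ T @ E
( T ) ++ T @ E
( F ) ++ T @ E
( P ) ++ T @ E
( lit ) ++ T @ E
( lit ) ++ F @ E
( lit ) ++ P @ E
( lit ) ++ lit @ E
( lit ) ++ lit @ T @ E
( lit ) ++ lit @ F @ E
( lit ) ++ lit @ F . P @ E
( lit ) ++ lit @ P . P @ E
( lit ) ++ lit @ lit . P @ E
( lit ) ++ lit @ lit . lit @ E
( lit ) ++ lit @ lit . lit @ T
( lit ) ++ lit @ lit . lit @ F
( lit ) ++ lit @ lit . lit @ P
( lit ) ++ lit @ lit . lit @ lit

[E [T [F [P ( [E [T [F [P lit]]]] )]] ++ [T [F [P lit]]]] @ [E [T [F [F [P lit]] . [P lit]]] @ [E [T [F [P lit]]]]]]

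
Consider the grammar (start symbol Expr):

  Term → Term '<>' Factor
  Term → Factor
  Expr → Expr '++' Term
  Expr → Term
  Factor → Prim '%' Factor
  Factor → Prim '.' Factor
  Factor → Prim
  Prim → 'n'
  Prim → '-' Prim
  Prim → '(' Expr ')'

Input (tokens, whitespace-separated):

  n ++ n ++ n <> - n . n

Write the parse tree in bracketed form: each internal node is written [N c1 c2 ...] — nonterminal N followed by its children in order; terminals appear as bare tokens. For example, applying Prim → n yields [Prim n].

Expr
Expr ++ Term
Expr ++ Term ++ Term
Term ++ Term ++ Term
Factor ++ Term ++ Term
Prim ++ Term ++ Term
n ++ Term ++ Term
n ++ Factor ++ Term
n ++ Prim ++ Term
n ++ n ++ Term
n ++ n ++ Term <> Factor
n ++ n ++ Factor <> Factor
n ++ n ++ Prim <> Factor
n ++ n ++ n <> Factor
n ++ n ++ n <> Prim . Factor
n ++ n ++ n <> - Prim . Factor
n ++ n ++ n <> - n . Factor
n ++ n ++ n <> - n . Prim
n ++ n ++ n <> - n . n

[Expr [Expr [Expr [Term [Factor [Prim n]]]] ++ [Term [Factor [Prim n]]]] ++ [Term [Term [Factor [Prim n]]] <> [Factor [Prim - [Prim n]] . [Factor [Prim n]]]]]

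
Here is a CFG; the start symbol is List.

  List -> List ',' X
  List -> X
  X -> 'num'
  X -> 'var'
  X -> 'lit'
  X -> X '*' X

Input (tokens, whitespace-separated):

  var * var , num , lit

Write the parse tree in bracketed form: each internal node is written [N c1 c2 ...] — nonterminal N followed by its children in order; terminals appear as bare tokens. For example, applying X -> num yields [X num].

List
List , X
List , X , X
X , X , X
X * X , X , X
var * X , X , X
var * var , X , X
var * var , num , X
var * var , num , lit

[List [List [List [X [X var] * [X var]]] , [X num]] , [X lit]]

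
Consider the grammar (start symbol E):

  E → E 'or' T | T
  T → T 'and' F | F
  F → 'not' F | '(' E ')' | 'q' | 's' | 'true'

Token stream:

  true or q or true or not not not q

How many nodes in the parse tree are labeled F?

7

[E [E [E [E [T [F true]]] or [T [F q]]] or [T [F true]]] or [T [F not [F not [F not [F q]]]]]]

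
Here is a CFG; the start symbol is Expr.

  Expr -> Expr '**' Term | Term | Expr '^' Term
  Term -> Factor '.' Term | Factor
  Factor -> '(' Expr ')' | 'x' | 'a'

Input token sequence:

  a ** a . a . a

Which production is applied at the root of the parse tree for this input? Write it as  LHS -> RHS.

[Expr [Expr [Term [Factor a]]] ** [Term [Factor a] . [Term [Factor a] . [Term [Factor a]]]]]

Expr -> Expr '**' Term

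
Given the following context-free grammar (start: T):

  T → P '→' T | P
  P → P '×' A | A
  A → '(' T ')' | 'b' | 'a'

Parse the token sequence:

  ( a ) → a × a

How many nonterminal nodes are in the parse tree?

11

[T [P [A ( [T [P [A a]]] )]] → [T [P [P [A a]] × [A a]]]]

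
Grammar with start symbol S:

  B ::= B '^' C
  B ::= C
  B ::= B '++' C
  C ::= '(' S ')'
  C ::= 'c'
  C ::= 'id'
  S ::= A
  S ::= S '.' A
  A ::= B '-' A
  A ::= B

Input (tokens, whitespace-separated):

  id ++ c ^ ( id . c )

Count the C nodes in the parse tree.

5

[S [A [B [B [B [C id]] ++ [C c]] ^ [C ( [S [S [A [B [C id]]]] . [A [B [C c]]]] )]]]]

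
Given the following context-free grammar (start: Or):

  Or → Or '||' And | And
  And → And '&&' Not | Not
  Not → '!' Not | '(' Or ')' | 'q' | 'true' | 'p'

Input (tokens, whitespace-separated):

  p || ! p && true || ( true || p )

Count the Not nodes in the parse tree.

7

[Or [Or [Or [And [Not p]]] || [And [And [Not ! [Not p]]] && [Not true]]] || [And [Not ( [Or [Or [And [Not true]]] || [And [Not p]]] )]]]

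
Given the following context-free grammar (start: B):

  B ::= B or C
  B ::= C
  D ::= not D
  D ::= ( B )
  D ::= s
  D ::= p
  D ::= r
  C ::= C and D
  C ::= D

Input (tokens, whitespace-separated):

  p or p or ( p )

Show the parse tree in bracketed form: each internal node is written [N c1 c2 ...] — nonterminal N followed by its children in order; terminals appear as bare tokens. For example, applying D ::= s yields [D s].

[B [B [B [C [D p]]] or [C [D p]]] or [C [D ( [B [C [D p]]] )]]]

B
B or C
B or C or C
C or C or C
D or C or C
p or C or C
p or D or C
p or p or C
p or p or D
p or p or ( B )
p or p or ( C )
p or p or ( D )
p or p or ( p )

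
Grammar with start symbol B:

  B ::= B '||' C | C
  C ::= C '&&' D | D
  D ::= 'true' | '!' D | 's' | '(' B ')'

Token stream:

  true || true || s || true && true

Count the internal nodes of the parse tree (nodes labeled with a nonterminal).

14

[B [B [B [B [C [D true]]] || [C [D true]]] || [C [D s]]] || [C [C [D true]] && [D true]]]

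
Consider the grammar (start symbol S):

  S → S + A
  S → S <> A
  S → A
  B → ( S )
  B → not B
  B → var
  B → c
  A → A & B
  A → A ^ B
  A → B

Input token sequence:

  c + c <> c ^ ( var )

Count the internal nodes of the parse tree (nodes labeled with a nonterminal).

14

[S [S [S [A [B c]]] + [A [B c]]] <> [A [A [B c]] ^ [B ( [S [A [B var]]] )]]]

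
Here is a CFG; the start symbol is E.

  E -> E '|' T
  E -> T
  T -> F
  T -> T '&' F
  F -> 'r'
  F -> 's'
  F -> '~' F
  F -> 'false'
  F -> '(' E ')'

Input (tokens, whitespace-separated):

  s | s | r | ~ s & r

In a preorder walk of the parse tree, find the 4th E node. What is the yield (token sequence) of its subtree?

[E [E [E [E [T [F s]]] | [T [F s]]] | [T [F r]]] | [T [T [F ~ [F s]]] & [F r]]]

s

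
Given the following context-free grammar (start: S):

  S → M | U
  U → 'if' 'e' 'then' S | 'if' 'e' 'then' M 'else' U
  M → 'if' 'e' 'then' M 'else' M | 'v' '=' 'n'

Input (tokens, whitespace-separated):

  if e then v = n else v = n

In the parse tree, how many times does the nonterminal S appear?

[S [M if e then [M v = n] else [M v = n]]]

1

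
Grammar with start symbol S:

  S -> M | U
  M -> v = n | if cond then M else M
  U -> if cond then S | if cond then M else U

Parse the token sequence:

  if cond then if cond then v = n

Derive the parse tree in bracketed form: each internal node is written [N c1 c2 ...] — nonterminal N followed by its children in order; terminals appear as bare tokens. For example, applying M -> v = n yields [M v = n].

[S [U if cond then [S [U if cond then [S [M v = n]]]]]]

S
U
if cond then S
if cond then U
if cond then if cond then S
if cond then if cond then M
if cond then if cond then v = n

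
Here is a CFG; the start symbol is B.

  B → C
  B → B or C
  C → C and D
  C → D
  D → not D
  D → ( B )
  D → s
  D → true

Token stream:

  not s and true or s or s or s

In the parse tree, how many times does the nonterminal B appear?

[B [B [B [B [C [C [D not [D s]]] and [D true]]] or [C [D s]]] or [C [D s]]] or [C [D s]]]

4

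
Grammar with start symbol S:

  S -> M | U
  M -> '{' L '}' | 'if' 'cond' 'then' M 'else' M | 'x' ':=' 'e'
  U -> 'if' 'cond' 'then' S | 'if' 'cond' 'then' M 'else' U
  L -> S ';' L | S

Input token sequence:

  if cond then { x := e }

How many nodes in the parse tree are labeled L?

[S [U if cond then [S [M { [L [S [M x := e]]] }]]]]

1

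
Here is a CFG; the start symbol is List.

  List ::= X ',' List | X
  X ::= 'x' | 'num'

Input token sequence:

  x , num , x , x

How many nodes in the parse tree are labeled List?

4

[List [X x] , [List [X num] , [List [X x] , [List [X x]]]]]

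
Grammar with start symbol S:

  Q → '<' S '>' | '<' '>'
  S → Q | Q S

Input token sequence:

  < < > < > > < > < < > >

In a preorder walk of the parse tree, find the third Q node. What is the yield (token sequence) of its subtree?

< >

[S [Q < [S [Q < >] [S [Q < >]]] >] [S [Q < >] [S [Q < [S [Q < >]] >]]]]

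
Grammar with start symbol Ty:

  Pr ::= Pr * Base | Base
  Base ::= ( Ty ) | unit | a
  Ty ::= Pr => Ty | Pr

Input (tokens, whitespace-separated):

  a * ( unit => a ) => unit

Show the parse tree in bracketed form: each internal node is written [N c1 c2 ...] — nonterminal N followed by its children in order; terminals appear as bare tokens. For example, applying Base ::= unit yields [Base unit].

[Ty [Pr [Pr [Base a]] * [Base ( [Ty [Pr [Base unit]] => [Ty [Pr [Base a]]]] )]] => [Ty [Pr [Base unit]]]]

Ty
Pr => Ty
Pr * Base => Ty
Base * Base => Ty
a * Base => Ty
a * ( Ty ) => Ty
a * ( Pr => Ty ) => Ty
a * ( Base => Ty ) => Ty
a * ( unit => Ty ) => Ty
a * ( unit => Pr ) => Ty
a * ( unit => Base ) => Ty
a * ( unit => a ) => Ty
a * ( unit => a ) => Pr
a * ( unit => a ) => Base
a * ( unit => a ) => unit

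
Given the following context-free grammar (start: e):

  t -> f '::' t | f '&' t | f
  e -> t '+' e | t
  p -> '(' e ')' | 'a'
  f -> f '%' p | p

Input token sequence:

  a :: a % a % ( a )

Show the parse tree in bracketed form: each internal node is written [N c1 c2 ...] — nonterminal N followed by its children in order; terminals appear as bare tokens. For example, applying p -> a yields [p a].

[e [t [f [p a]] :: [t [f [f [f [p a]] % [p a]] % [p ( [e [t [f [p a]]]] )]]]]]

e
t
f :: t
p :: t
a :: t
a :: f
a :: f % p
a :: f % p % p
a :: p % p % p
a :: a % p % p
a :: a % a % p
a :: a % a % ( e )
a :: a % a % ( t )
a :: a % a % ( f )
a :: a % a % ( p )
a :: a % a % ( a )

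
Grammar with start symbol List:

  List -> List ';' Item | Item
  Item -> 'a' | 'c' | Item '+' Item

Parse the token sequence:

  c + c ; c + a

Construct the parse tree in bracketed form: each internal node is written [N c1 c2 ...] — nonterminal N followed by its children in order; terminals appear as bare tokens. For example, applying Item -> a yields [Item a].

[List [List [Item [Item c] + [Item c]]] ; [Item [Item c] + [Item a]]]

List
List ; Item
Item ; Item
Item + Item ; Item
c + Item ; Item
c + c ; Item
c + c ; Item + Item
c + c ; c + Item
c + c ; c + a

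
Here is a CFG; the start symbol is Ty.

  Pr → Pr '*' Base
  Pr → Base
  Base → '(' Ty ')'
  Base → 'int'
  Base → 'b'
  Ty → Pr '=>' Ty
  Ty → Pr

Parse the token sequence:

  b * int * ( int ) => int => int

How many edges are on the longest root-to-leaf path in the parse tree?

[Ty [Pr [Pr [Pr [Base b]] * [Base int]] * [Base ( [Ty [Pr [Base int]]] )]] => [Ty [Pr [Base int]] => [Ty [Pr [Base int]]]]]

6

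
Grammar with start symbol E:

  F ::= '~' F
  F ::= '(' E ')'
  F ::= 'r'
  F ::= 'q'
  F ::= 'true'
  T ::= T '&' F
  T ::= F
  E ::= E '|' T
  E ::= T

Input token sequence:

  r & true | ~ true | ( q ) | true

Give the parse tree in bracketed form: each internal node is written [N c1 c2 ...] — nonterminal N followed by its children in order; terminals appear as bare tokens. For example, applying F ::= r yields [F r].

[E [E [E [E [T [T [F r]] & [F true]]] | [T [F ~ [F true]]]] | [T [F ( [E [T [F q]]] )]]] | [T [F true]]]

E
E | T
E | T | T
E | T | T | T
T | T | T | T
T & F | T | T | T
F & F | T | T | T
r & F | T | T | T
r & true | T | T | T
r & true | F | T | T
r & true | ~ F | T | T
r & true | ~ true | T | T
r & true | ~ true | F | T
r & true | ~ true | ( E ) | T
r & true | ~ true | ( T ) | T
r & true | ~ true | ( F ) | T
r & true | ~ true | ( q ) | T
r & true | ~ true | ( q ) | F
r & true | ~ true | ( q ) | true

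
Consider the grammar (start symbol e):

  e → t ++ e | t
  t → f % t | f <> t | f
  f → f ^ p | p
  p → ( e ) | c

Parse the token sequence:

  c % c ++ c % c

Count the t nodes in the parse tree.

[e [t [f [p c]] % [t [f [p c]]]] ++ [e [t [f [p c]] % [t [f [p c]]]]]]

4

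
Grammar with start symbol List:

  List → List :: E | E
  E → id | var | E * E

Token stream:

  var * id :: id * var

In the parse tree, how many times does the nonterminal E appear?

6

[List [List [E [E var] * [E id]]] :: [E [E id] * [E var]]]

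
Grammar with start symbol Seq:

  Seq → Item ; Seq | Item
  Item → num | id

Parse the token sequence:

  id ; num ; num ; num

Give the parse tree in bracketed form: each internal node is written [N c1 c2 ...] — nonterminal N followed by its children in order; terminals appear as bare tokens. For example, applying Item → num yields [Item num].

Seq
Item ; Seq
id ; Seq
id ; Item ; Seq
id ; num ; Seq
id ; num ; Item ; Seq
id ; num ; num ; Seq
id ; num ; num ; Item
id ; num ; num ; num

[Seq [Item id] ; [Seq [Item num] ; [Seq [Item num] ; [Seq [Item num]]]]]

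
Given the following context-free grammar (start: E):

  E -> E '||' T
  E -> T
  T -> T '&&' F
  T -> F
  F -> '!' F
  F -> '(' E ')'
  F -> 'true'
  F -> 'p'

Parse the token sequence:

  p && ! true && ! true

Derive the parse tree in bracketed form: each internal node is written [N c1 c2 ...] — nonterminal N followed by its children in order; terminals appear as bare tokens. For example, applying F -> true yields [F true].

[E [T [T [T [F p]] && [F ! [F true]]] && [F ! [F true]]]]

E
T
T && F
T && F && F
F && F && F
p && F && F
p && ! F && F
p && ! true && F
p && ! true && ! F
p && ! true && ! true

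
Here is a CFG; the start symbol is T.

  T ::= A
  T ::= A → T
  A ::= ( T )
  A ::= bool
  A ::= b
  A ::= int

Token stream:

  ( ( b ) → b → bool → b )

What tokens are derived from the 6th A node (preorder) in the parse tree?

[T [A ( [T [A ( [T [A b]] )] → [T [A b] → [T [A bool] → [T [A b]]]]] )]]

b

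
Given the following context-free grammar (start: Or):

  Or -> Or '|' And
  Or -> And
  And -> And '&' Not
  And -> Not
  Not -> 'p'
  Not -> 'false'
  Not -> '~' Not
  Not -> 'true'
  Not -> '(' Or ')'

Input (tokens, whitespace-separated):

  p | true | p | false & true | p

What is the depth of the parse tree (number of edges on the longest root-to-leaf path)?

[Or [Or [Or [Or [Or [And [Not p]]] | [And [Not true]]] | [And [Not p]]] | [And [And [Not false]] & [Not true]]] | [And [Not p]]]

7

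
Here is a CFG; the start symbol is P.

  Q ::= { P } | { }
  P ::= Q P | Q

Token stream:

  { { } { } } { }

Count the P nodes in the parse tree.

[P [Q { [P [Q { }] [P [Q { }]]] }] [P [Q { }]]]

4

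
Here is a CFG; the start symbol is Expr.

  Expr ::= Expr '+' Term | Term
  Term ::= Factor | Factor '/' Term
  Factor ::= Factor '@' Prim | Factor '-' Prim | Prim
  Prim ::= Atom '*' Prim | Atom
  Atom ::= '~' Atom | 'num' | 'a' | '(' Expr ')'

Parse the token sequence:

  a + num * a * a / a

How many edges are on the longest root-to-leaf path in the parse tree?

7

[Expr [Expr [Term [Factor [Prim [Atom a]]]]] + [Term [Factor [Prim [Atom num] * [Prim [Atom a] * [Prim [Atom a]]]]] / [Term [Factor [Prim [Atom a]]]]]]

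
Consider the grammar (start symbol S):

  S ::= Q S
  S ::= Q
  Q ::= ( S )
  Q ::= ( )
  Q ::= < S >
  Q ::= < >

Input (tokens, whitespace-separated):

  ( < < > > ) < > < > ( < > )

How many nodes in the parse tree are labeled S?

[S [Q ( [S [Q < [S [Q < >]] >]] )] [S [Q < >] [S [Q < >] [S [Q ( [S [Q < >]] )]]]]]

7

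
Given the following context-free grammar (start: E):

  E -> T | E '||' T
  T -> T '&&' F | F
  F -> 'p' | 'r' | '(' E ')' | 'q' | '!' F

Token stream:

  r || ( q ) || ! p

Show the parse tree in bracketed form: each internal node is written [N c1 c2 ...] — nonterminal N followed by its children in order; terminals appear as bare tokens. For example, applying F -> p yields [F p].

[E [E [E [T [F r]]] || [T [F ( [E [T [F q]]] )]]] || [T [F ! [F p]]]]

E
E || T
E || T || T
T || T || T
F || T || T
r || T || T
r || F || T
r || ( E ) || T
r || ( T ) || T
r || ( F ) || T
r || ( q ) || T
r || ( q ) || F
r || ( q ) || ! F
r || ( q ) || ! p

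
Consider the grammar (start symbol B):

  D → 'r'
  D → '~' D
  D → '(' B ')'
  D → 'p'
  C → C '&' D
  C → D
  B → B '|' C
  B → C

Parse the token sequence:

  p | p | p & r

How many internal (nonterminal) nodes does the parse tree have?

[B [B [B [C [D p]]] | [C [D p]]] | [C [C [D p]] & [D r]]]

11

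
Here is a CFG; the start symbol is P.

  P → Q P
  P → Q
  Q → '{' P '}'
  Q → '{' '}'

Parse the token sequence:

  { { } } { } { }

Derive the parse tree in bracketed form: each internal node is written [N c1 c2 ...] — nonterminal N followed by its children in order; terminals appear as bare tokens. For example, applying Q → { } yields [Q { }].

[P [Q { [P [Q { }]] }] [P [Q { }] [P [Q { }]]]]

P
Q P
{ P } P
{ Q } P
{ { } } P
{ { } } Q P
{ { } } { } P
{ { } } { } Q
{ { } } { } { }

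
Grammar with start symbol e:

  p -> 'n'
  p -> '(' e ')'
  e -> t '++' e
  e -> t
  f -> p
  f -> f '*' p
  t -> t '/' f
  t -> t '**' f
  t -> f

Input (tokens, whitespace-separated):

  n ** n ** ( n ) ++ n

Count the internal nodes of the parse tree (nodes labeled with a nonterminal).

18

[e [t [t [t [f [p n]]] ** [f [p n]]] ** [f [p ( [e [t [f [p n]]]] )]]] ++ [e [t [f [p n]]]]]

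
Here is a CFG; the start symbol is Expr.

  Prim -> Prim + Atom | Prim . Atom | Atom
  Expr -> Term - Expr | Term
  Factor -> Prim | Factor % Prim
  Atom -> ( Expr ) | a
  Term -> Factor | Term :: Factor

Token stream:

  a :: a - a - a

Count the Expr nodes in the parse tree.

[Expr [Term [Term [Factor [Prim [Atom a]]]] :: [Factor [Prim [Atom a]]]] - [Expr [Term [Factor [Prim [Atom a]]]] - [Expr [Term [Factor [Prim [Atom a]]]]]]]

3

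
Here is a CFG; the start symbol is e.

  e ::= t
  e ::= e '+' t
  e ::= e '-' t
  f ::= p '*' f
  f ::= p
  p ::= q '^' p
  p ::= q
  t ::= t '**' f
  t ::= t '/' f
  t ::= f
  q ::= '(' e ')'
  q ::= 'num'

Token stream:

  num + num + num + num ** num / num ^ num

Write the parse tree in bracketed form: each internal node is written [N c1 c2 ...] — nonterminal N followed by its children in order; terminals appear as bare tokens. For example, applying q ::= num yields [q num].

[e [e [e [e [t [f [p [q num]]]]] + [t [f [p [q num]]]]] + [t [f [p [q num]]]]] + [t [t [t [f [p [q num]]]] ** [f [p [q num]]]] / [f [p [q num] ^ [p [q num]]]]]]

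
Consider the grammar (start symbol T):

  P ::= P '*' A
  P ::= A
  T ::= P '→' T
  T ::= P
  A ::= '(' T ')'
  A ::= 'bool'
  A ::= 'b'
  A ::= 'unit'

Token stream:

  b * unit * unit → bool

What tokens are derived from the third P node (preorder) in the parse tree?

[T [P [P [P [A b]] * [A unit]] * [A unit]] → [T [P [A bool]]]]

b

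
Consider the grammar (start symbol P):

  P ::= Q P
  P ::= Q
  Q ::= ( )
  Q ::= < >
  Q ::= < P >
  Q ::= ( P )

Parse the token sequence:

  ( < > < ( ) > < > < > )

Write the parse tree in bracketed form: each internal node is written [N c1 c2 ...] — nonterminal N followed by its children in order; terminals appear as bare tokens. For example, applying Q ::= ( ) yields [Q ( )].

P
Q
( P )
( Q P )
( < > P )
( < > Q P )
( < > < P > P )
( < > < Q > P )
( < > < ( ) > P )
( < > < ( ) > Q P )
( < > < ( ) > < > P )
( < > < ( ) > < > Q )
( < > < ( ) > < > < > )

[P [Q ( [P [Q < >] [P [Q < [P [Q ( )]] >] [P [Q < >] [P [Q < >]]]]] )]]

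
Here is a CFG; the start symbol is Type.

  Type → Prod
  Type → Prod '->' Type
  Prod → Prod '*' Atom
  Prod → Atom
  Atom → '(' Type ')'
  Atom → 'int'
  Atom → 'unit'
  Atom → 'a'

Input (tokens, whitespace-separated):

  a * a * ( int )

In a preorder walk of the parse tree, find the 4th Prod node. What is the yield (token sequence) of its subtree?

[Type [Prod [Prod [Prod [Atom a]] * [Atom a]] * [Atom ( [Type [Prod [Atom int]]] )]]]

int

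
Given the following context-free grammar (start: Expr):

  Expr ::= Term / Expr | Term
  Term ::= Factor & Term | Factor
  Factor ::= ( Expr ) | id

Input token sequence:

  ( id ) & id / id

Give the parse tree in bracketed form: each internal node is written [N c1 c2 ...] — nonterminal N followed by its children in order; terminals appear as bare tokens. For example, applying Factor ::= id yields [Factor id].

Expr
Term / Expr
Factor & Term / Expr
( Expr ) & Term / Expr
( Term ) & Term / Expr
( Factor ) & Term / Expr
( id ) & Term / Expr
( id ) & Factor / Expr
( id ) & id / Expr
( id ) & id / Term
( id ) & id / Factor
( id ) & id / id

[Expr [Term [Factor ( [Expr [Term [Factor id]]] )] & [Term [Factor id]]] / [Expr [Term [Factor id]]]]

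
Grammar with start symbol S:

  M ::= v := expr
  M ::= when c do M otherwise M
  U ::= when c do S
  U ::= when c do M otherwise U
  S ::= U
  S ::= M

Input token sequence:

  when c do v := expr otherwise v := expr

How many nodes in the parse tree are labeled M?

[S [M when c do [M v := expr] otherwise [M v := expr]]]

3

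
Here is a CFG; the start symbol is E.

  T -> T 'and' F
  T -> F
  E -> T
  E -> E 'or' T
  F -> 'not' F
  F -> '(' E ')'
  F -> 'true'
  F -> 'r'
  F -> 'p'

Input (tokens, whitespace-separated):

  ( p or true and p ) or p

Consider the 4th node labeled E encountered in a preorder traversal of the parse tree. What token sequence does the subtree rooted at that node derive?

p

[E [E [T [F ( [E [E [T [F p]]] or [T [T [F true]] and [F p]]] )]]] or [T [F p]]]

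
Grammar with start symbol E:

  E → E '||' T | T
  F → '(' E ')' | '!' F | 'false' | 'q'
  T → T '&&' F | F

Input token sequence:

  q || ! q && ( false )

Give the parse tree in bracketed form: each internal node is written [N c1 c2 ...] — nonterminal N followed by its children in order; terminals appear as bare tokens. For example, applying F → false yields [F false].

E
E || T
T || T
F || T
q || T
q || T && F
q || F && F
q || ! F && F
q || ! q && F
q || ! q && ( E )
q || ! q && ( T )
q || ! q && ( F )
q || ! q && ( false )

[E [E [T [F q]]] || [T [T [F ! [F q]]] && [F ( [E [T [F false]]] )]]]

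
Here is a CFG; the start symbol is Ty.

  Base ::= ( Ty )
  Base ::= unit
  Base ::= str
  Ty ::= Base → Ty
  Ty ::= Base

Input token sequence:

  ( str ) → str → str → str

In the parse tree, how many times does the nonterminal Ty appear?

5

[Ty [Base ( [Ty [Base str]] )] → [Ty [Base str] → [Ty [Base str] → [Ty [Base str]]]]]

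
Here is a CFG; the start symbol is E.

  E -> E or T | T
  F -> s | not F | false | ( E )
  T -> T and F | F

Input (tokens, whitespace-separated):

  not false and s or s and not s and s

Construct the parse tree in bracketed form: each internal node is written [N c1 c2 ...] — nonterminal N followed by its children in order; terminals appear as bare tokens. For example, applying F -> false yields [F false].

E
E or T
T or T
T and F or T
F and F or T
not F and F or T
not false and F or T
not false and s or T
not false and s or T and F
not false and s or T and F and F
not false and s or F and F and F
not false and s or s and F and F
not false and s or s and not F and F
not false and s or s and not s and F
not false and s or s and not s and s

[E [E [T [T [F not [F false]]] and [F s]]] or [T [T [T [F s]] and [F not [F s]]] and [F s]]]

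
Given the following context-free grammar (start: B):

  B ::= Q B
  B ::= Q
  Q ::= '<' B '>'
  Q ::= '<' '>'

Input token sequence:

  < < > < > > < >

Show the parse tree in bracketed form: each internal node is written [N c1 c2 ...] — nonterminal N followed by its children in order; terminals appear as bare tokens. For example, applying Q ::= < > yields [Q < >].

B
Q B
< B > B
< Q B > B
< < > B > B
< < > Q > B
< < > < > > B
< < > < > > Q
< < > < > > < >

[B [Q < [B [Q < >] [B [Q < >]]] >] [B [Q < >]]]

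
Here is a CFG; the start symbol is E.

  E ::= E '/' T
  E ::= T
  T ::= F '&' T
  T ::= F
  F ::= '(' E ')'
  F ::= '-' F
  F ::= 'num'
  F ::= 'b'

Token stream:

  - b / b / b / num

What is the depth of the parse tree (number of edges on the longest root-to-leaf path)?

7

[E [E [E [E [T [F - [F b]]]] / [T [F b]]] / [T [F b]]] / [T [F num]]]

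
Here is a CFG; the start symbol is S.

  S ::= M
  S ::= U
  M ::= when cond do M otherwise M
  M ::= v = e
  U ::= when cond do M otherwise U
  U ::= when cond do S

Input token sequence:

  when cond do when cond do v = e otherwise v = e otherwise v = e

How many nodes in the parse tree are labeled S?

1

[S [M when cond do [M when cond do [M v = e] otherwise [M v = e]] otherwise [M v = e]]]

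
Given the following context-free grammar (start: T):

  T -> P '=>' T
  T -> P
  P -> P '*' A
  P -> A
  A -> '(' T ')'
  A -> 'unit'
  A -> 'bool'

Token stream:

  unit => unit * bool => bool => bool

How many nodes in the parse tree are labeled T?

[T [P [A unit]] => [T [P [P [A unit]] * [A bool]] => [T [P [A bool]] => [T [P [A bool]]]]]]

4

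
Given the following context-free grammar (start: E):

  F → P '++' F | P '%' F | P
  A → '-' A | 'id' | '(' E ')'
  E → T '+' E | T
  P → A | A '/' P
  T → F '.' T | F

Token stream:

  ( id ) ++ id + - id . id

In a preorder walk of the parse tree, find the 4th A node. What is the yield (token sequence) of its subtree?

[E [T [F [P [A ( [E [T [F [P [A id]]]]] )]] ++ [F [P [A id]]]]] + [E [T [F [P [A - [A id]]]] . [T [F [P [A id]]]]]]]

- id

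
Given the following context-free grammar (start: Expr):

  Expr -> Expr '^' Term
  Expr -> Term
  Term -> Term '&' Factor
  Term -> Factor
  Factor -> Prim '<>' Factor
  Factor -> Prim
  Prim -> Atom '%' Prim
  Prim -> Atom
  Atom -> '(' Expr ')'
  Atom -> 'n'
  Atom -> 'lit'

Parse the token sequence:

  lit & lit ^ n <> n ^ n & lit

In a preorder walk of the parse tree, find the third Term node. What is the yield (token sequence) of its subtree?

n <> n

[Expr [Expr [Expr [Term [Term [Factor [Prim [Atom lit]]]] & [Factor [Prim [Atom lit]]]]] ^ [Term [Factor [Prim [Atom n]] <> [Factor [Prim [Atom n]]]]]] ^ [Term [Term [Factor [Prim [Atom n]]]] & [Factor [Prim [Atom lit]]]]]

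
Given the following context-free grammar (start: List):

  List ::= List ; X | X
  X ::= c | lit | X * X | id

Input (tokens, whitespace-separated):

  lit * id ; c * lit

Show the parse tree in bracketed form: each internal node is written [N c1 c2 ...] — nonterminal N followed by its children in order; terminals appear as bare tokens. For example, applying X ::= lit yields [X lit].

[List [List [X [X lit] * [X id]]] ; [X [X c] * [X lit]]]

List
List ; X
X ; X
X * X ; X
lit * X ; X
lit * id ; X
lit * id ; X * X
lit * id ; c * X
lit * id ; c * lit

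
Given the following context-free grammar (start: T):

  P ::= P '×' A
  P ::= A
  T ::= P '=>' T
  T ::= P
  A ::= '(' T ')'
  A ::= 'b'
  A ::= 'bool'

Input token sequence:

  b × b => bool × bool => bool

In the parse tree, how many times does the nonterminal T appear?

[T [P [P [A b]] × [A b]] => [T [P [P [A bool]] × [A bool]] => [T [P [A bool]]]]]

3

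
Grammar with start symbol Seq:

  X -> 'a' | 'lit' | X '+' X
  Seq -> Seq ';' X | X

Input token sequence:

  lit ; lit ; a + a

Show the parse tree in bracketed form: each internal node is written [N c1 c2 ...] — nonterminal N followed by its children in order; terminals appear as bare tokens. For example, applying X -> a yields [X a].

[Seq [Seq [Seq [X lit]] ; [X lit]] ; [X [X a] + [X a]]]

Seq
Seq ; X
Seq ; X ; X
X ; X ; X
lit ; X ; X
lit ; lit ; X
lit ; lit ; X + X
lit ; lit ; a + X
lit ; lit ; a + a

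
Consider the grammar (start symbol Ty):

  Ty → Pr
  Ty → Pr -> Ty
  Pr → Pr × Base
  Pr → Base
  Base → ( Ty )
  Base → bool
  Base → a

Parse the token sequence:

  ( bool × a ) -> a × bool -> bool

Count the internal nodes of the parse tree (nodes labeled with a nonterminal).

16

[Ty [Pr [Base ( [Ty [Pr [Pr [Base bool]] × [Base a]]] )]] -> [Ty [Pr [Pr [Base a]] × [Base bool]] -> [Ty [Pr [Base bool]]]]]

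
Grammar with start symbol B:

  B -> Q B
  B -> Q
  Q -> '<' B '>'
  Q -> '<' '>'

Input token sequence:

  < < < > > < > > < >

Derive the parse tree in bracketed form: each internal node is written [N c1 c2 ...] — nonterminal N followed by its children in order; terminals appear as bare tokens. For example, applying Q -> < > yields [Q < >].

[B [Q < [B [Q < [B [Q < >]] >] [B [Q < >]]] >] [B [Q < >]]]

B
Q B
< B > B
< Q B > B
< < B > B > B
< < Q > B > B
< < < > > B > B
< < < > > Q > B
< < < > > < > > B
< < < > > < > > Q
< < < > > < > > < >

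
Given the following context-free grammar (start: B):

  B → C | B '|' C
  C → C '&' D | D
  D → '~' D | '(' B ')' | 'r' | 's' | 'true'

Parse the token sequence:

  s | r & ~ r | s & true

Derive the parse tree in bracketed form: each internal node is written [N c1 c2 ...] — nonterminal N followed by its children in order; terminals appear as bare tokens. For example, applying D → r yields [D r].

[B [B [B [C [D s]]] | [C [C [D r]] & [D ~ [D r]]]] | [C [C [D s]] & [D true]]]

B
B | C
B | C | C
C | C | C
D | C | C
s | C | C
s | C & D | C
s | D & D | C
s | r & D | C
s | r & ~ D | C
s | r & ~ r | C
s | r & ~ r | C & D
s | r & ~ r | D & D
s | r & ~ r | s & D
s | r & ~ r | s & true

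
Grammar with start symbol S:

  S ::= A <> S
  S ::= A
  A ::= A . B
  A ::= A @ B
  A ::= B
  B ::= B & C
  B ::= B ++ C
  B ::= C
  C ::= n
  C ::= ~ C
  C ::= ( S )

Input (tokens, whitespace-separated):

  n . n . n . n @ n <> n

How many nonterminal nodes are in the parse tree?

20

[S [A [A [A [A [A [B [C n]]] . [B [C n]]] . [B [C n]]] . [B [C n]]] @ [B [C n]]] <> [S [A [B [C n]]]]]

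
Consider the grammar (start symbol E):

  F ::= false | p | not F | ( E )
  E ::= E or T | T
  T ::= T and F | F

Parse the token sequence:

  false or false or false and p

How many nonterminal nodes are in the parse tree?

[E [E [E [T [F false]]] or [T [F false]]] or [T [T [F false]] and [F p]]]

11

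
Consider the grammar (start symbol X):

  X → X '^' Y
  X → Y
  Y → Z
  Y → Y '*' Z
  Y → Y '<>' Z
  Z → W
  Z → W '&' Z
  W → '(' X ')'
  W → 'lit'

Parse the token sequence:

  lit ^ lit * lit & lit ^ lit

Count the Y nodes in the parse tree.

[X [X [X [Y [Z [W lit]]]] ^ [Y [Y [Z [W lit]]] * [Z [W lit] & [Z [W lit]]]]] ^ [Y [Z [W lit]]]]

4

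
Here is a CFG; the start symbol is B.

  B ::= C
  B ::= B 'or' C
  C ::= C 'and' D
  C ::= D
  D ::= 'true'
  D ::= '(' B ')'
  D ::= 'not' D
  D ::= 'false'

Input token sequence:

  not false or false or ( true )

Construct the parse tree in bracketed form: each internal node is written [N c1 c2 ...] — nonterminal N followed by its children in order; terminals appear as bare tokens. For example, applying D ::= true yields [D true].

[B [B [B [C [D not [D false]]]] or [C [D false]]] or [C [D ( [B [C [D true]]] )]]]

B
B or C
B or C or C
C or C or C
D or C or C
not D or C or C
not false or C or C
not false or D or C
not false or false or C
not false or false or D
not false or false or ( B )
not false or false or ( C )
not false or false or ( D )
not false or false or ( true )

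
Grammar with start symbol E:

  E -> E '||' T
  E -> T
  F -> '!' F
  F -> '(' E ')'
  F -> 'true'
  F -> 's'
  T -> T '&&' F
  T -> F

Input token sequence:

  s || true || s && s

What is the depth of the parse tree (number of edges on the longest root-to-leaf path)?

5

[E [E [E [T [F s]]] || [T [F true]]] || [T [T [F s]] && [F s]]]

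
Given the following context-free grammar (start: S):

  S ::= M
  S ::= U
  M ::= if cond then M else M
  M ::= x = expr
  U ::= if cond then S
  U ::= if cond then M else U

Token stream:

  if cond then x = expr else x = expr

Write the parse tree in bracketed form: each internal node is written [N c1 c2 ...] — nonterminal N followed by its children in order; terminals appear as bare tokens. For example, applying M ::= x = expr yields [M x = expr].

S
M
if cond then M else M
if cond then x = expr else M
if cond then x = expr else x = expr

[S [M if cond then [M x = expr] else [M x = expr]]]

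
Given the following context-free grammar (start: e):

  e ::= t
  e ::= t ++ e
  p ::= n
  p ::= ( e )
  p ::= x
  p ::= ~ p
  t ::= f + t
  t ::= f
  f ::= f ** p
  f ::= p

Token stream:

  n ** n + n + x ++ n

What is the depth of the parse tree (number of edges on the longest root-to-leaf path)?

6

[e [t [f [f [p n]] ** [p n]] + [t [f [p n]] + [t [f [p x]]]]] ++ [e [t [f [p n]]]]]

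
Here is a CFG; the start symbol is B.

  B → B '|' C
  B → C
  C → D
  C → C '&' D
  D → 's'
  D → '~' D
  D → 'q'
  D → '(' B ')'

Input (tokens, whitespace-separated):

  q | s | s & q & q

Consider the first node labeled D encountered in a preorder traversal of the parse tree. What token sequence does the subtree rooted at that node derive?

[B [B [B [C [D q]]] | [C [D s]]] | [C [C [C [D s]] & [D q]] & [D q]]]

q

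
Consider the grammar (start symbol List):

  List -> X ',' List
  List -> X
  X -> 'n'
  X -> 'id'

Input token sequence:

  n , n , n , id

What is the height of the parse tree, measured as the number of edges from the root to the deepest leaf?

5

[List [X n] , [List [X n] , [List [X n] , [List [X id]]]]]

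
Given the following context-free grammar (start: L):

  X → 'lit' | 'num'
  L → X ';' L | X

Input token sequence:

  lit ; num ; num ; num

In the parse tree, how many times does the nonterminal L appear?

4

[L [X lit] ; [L [X num] ; [L [X num] ; [L [X num]]]]]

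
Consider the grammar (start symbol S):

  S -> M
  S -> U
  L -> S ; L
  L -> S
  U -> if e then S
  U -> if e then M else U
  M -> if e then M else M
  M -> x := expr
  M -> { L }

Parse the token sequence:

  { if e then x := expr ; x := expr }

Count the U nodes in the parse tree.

[S [M { [L [S [U if e then [S [M x := expr]]]] ; [L [S [M x := expr]]]] }]]

1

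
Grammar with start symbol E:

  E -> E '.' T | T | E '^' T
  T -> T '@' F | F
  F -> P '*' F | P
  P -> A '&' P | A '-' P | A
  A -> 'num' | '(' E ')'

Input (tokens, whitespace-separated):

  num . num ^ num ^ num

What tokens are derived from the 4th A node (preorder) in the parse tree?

[E [E [E [E [T [F [P [A num]]]]] . [T [F [P [A num]]]]] ^ [T [F [P [A num]]]]] ^ [T [F [P [A num]]]]]

num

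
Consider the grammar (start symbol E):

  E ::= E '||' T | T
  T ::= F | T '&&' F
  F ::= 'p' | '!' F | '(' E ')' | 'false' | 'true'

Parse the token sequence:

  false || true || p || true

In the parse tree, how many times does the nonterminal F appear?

[E [E [E [E [T [F false]]] || [T [F true]]] || [T [F p]]] || [T [F true]]]

4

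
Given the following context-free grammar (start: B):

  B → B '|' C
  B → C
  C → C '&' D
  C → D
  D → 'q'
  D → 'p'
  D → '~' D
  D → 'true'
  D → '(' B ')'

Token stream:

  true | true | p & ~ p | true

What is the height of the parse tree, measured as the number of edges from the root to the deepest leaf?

[B [B [B [B [C [D true]]] | [C [D true]]] | [C [C [D p]] & [D ~ [D p]]]] | [C [D true]]]

6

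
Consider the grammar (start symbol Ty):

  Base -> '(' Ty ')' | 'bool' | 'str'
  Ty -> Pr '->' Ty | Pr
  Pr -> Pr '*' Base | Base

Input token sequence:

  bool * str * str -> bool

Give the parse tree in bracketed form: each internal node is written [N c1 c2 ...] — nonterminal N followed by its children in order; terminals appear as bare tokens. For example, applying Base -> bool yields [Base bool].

[Ty [Pr [Pr [Pr [Base bool]] * [Base str]] * [Base str]] -> [Ty [Pr [Base bool]]]]

Ty
Pr -> Ty
Pr * Base -> Ty
Pr * Base * Base -> Ty
Base * Base * Base -> Ty
bool * Base * Base -> Ty
bool * str * Base -> Ty
bool * str * str -> Ty
bool * str * str -> Pr
bool * str * str -> Base
bool * str * str -> bool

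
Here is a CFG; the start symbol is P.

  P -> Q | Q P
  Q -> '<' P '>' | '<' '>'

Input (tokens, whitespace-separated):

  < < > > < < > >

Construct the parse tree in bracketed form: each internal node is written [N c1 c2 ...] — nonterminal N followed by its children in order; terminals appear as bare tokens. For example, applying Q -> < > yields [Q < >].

[P [Q < [P [Q < >]] >] [P [Q < [P [Q < >]] >]]]

P
Q P
< P > P
< Q > P
< < > > P
< < > > Q
< < > > < P >
< < > > < Q >
< < > > < < > >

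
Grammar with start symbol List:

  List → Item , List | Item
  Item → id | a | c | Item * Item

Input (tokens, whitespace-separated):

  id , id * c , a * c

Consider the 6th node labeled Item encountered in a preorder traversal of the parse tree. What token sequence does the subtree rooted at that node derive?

[List [Item id] , [List [Item [Item id] * [Item c]] , [List [Item [Item a] * [Item c]]]]]

a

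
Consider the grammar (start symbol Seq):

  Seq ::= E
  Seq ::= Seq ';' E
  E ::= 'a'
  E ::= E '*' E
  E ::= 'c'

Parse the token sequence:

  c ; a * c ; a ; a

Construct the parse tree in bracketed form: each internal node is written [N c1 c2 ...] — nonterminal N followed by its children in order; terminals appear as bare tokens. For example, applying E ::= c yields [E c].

[Seq [Seq [Seq [Seq [E c]] ; [E [E a] * [E c]]] ; [E a]] ; [E a]]

Seq
Seq ; E
Seq ; E ; E
Seq ; E ; E ; E
E ; E ; E ; E
c ; E ; E ; E
c ; E * E ; E ; E
c ; a * E ; E ; E
c ; a * c ; E ; E
c ; a * c ; a ; E
c ; a * c ; a ; a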